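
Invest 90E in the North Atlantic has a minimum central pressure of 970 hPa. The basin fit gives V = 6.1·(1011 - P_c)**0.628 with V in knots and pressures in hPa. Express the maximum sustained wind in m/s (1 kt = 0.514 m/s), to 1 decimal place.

32.3 m/s

ΔP = 1011 − 970 = 41 hPa.
V ≈ 6.1 × 41^0.628 = 6.1 × 10.300 ≈ 62.829 kt.
62.829 × 0.514 ≈ 32.29 m/s → 32.3 m/s.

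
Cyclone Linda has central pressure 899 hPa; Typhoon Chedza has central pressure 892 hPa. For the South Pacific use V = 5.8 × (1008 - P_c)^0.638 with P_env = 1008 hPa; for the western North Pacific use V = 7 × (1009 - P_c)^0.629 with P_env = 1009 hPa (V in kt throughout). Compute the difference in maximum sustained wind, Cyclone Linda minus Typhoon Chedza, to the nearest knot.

-24 kt

Cyclone Linda: ΔP = 109; V ≈ 5.8 × 109^0.638 ≈ 115.69 kt.
Typhoon Chedza: ΔP = 117; V ≈ 7 × 117^0.629 ≈ 139.95 kt.
Difference ≈ 115.69 − 139.95 = -24.26 → -24 kt.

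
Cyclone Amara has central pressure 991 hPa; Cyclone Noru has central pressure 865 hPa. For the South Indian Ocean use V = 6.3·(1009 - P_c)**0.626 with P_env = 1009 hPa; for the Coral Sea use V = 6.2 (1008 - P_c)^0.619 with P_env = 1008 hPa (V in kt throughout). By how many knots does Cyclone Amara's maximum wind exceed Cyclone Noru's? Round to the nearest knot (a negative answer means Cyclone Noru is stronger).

-95 kt

Cyclone Amara: ΔP = 18; V ≈ 6.3 × 18^0.626 ≈ 38.47 kt.
Cyclone Noru: ΔP = 143; V ≈ 6.2 × 143^0.619 ≈ 133.83 kt.
Difference ≈ 38.47 − 133.83 = -95.36 → -95 kt.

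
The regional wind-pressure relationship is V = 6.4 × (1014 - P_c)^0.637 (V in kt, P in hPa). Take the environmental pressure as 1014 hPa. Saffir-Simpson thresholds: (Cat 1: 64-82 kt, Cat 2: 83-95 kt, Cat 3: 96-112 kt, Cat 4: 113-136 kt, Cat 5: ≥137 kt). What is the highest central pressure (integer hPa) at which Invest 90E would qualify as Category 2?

Category 2 begins at V = 83 kt.
Required ΔP = (83/6.4)^(1/0.637) = 12.969^1.570 ≈ 55.86 hPa.
P_c ≤ 1014 − 55.86 = 958.14, so the highest integer P_c is 958 hPa.

958 hPa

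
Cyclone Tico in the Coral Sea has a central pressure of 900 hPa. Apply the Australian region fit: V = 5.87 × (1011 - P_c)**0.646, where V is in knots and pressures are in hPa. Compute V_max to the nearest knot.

123 kt

ΔP = 1011 − 900 = 111 hPa.
111^0.646 ≈ 20.955.
V ≈ 5.87 × 20.955 ≈ 123.0 kt.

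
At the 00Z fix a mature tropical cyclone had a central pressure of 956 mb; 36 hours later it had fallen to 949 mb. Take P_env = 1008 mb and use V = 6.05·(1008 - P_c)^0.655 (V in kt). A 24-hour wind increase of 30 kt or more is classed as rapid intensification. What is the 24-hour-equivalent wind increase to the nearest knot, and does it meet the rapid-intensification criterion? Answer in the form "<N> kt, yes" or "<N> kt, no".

5 kt, no

V₁: ΔP = 52, V ≈ 6.05 × 52^0.655 ≈ 80.49 kt.
V₂: ΔP = 59, V ≈ 6.05 × 59^0.655 ≈ 87.43 kt.
ΔV over 36 h = 6.94 kt → 24 h equivalent = 6.94 × 24/36 ≈ 4.63 kt.
5 kt < 30 kt ⇒ not rapid intensification.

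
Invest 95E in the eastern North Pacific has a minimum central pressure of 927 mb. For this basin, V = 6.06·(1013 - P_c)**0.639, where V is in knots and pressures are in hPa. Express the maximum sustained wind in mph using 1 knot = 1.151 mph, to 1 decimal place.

ΔP = 1013 − 927 = 86 mb.
V ≈ 6.06 × 86^0.639 = 6.06 × 17.224 ≈ 104.380 kt.
104.380 × 1.151 ≈ 120.14 mph → 120.1 mph.

120.1 mph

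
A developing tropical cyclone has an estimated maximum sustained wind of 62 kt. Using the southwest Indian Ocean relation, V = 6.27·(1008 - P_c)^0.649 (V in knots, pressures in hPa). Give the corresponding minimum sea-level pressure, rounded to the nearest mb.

974 mb

ΔP = (V / 6.27)^(1/0.649) = (62/6.27)^1.541.
62/6.27 = 9.888; 9.888^1.541 ≈ 34.14 mb.
P_c = 1008 − 34.14 = 973.86 ≈ 974 mb.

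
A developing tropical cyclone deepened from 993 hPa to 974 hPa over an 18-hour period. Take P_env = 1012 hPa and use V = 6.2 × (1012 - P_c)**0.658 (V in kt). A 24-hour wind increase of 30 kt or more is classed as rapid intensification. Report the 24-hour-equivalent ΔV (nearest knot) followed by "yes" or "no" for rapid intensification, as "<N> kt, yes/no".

33 kt, yes

V₁: ΔP = 19, V ≈ 6.2 × 19^0.658 ≈ 43.03 kt.
V₂: ΔP = 38, V ≈ 6.2 × 38^0.658 ≈ 67.90 kt.
ΔV over 18 h = 24.87 kt → 24 h equivalent = 24.87 × 24/18 ≈ 33.16 kt.
33 kt ≥ 30 kt ⇒ rapid intensification.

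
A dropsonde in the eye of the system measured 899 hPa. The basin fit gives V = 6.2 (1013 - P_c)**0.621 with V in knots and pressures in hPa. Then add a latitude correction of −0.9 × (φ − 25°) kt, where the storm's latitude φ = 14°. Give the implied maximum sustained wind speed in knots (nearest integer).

ΔP = 1013 − 899 = 114 hPa.
114^0.621 ≈ 18.938.
V ≈ 6.2 × 18.938 ≈ 117.4 kt.
Latitude correction: −0.9 × (14 − 25) = 9.9 kt.
Corrected V ≈ 127.3 kt → 127 kt.

127 kt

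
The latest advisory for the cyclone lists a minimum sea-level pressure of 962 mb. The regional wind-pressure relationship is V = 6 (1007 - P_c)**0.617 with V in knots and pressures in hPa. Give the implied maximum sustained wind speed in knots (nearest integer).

63 kt

ΔP = 1007 − 962 = 45 mb.
45^0.617 ≈ 10.472.
V ≈ 6 × 10.472 ≈ 62.8 kt.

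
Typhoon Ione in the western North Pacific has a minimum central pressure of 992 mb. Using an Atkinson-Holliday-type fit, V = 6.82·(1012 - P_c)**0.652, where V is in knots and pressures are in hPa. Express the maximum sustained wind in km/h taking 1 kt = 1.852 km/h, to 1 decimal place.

89.1 km/h

ΔP = 1012 − 992 = 20 mb.
V ≈ 6.82 × 20^0.652 = 6.82 × 7.051 ≈ 48.090 kt.
48.090 × 1.852 ≈ 89.06 km/h → 89.1 km/h.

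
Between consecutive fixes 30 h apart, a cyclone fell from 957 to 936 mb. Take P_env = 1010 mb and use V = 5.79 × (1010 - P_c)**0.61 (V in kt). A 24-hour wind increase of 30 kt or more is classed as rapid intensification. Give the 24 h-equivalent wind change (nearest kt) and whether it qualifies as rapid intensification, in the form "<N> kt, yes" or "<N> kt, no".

V₁: ΔP = 53, V ≈ 5.79 × 53^0.61 ≈ 65.24 kt.
V₂: ΔP = 74, V ≈ 5.79 × 74^0.61 ≈ 79.97 kt.
ΔV over 30 h = 14.73 kt → 24 h equivalent = 14.73 × 24/30 ≈ 11.78 kt.
12 kt < 30 kt ⇒ not rapid intensification.

12 kt, no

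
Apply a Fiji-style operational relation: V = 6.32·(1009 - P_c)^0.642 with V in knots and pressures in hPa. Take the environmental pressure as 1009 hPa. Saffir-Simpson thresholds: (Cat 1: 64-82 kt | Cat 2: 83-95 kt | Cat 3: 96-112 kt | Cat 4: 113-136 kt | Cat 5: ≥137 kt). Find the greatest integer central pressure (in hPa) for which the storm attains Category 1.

972 hPa

Category 1 begins at V = 64 kt.
Required ΔP = (64/6.32)^(1/0.642) = 10.127^1.558 ≈ 36.82 hPa.
P_c ≤ 1009 − 36.82 = 972.18, so the highest integer P_c is 972 hPa.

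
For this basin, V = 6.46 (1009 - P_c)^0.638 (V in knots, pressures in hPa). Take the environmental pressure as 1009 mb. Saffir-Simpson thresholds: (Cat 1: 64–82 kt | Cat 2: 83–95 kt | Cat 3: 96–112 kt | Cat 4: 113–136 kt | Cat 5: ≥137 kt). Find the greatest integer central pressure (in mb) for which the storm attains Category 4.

920 mb

Category 4 begins at V = 113 kt.
Required ΔP = (113/6.46)^(1/0.638) = 17.492^1.567 ≈ 88.72 mb.
P_c ≤ 1009 − 88.72 = 920.28, so the highest integer P_c is 920 mb.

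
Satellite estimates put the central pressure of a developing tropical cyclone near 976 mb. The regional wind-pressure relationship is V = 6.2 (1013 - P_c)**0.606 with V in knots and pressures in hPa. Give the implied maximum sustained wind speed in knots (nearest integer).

ΔP = 1013 − 976 = 37 mb.
37^0.606 ≈ 8.919.
V ≈ 6.2 × 8.919 ≈ 55.3 kt.

55 kt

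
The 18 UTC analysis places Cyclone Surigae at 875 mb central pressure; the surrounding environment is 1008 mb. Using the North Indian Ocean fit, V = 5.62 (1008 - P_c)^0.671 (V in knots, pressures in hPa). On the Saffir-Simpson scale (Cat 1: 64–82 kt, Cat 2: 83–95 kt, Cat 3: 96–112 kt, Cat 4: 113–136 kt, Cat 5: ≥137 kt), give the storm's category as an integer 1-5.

ΔP = 1008 − 875 = 133 mb.
V ≈ 5.62 × 133^0.671 = 5.62 × 26.61 ≈ 150 kt.
150 kt falls in the Category 5 band.

5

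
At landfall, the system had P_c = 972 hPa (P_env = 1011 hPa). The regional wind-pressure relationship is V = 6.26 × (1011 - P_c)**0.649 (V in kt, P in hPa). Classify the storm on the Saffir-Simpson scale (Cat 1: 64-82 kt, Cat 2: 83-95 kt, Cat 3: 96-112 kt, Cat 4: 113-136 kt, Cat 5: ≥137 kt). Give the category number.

ΔP = 1011 − 972 = 39 hPa.
V ≈ 6.26 × 39^0.649 = 6.26 × 10.78 ≈ 67 kt.
67 kt falls in the Category 1 band.

1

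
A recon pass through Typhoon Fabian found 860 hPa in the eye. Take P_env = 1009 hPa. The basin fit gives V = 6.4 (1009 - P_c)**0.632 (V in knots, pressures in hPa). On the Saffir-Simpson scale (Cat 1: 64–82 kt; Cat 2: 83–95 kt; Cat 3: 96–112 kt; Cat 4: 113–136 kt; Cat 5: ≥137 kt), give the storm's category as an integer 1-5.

ΔP = 1009 − 860 = 149 hPa.
V ≈ 6.4 × 149^0.632 = 6.4 × 23.63 ≈ 151 kt.
151 kt falls in the Category 5 band.

5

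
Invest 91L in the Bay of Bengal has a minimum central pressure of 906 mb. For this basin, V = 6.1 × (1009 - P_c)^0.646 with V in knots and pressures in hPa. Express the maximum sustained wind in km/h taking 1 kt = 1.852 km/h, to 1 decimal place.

ΔP = 1009 − 906 = 103 mb.
V ≈ 6.1 × 103^0.646 = 6.1 × 19.966 ≈ 121.793 kt.
121.793 × 1.852 ≈ 225.56 km/h → 225.6 km/h.

225.6 km/h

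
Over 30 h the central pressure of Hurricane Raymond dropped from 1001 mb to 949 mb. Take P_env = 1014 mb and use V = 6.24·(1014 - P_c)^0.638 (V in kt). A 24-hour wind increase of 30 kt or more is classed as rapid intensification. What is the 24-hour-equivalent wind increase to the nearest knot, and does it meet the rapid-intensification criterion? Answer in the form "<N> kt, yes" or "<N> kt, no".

46 kt, yes

V₁: ΔP = 13, V ≈ 6.24 × 13^0.638 ≈ 32.05 kt.
V₂: ΔP = 65, V ≈ 6.24 × 65^0.638 ≈ 89.50 kt.
ΔV over 30 h = 57.45 kt → 24 h equivalent = 57.45 × 24/30 ≈ 45.96 kt.
46 kt ≥ 30 kt ⇒ rapid intensification.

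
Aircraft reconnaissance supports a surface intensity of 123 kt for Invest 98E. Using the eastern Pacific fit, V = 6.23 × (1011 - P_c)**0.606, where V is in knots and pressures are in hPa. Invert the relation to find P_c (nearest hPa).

ΔP = (V / 6.23)^(1/0.606) = (123/6.23)^1.650.
123/6.23 = 19.743; 19.743^1.650 ≈ 137.29 hPa.
P_c = 1011 − 137.29 = 873.71 ≈ 874 hPa.

874 hPa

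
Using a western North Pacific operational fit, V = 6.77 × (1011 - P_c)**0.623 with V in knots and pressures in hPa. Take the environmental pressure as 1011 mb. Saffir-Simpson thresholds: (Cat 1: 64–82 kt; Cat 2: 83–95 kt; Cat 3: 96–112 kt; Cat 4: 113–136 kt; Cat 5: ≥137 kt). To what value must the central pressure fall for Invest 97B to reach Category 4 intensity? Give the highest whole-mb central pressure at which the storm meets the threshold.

Category 4 begins at V = 113 kt.
Required ΔP = (113/6.77)^(1/0.623) = 16.691^1.605 ≈ 91.68 mb.
P_c ≤ 1011 − 91.68 = 919.32, so the highest integer P_c is 919 mb.

919 mb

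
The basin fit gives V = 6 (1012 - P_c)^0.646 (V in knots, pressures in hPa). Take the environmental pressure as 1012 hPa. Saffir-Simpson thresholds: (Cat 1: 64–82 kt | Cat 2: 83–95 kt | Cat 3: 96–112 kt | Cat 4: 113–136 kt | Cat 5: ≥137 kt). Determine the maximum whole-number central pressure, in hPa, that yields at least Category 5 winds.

Category 5 begins at V = 137 kt.
Required ΔP = (137/6)^(1/0.646) = 22.833^1.548 ≈ 126.78 hPa.
P_c ≤ 1012 − 126.78 = 885.22, so the highest integer P_c is 885 hPa.

885 hPa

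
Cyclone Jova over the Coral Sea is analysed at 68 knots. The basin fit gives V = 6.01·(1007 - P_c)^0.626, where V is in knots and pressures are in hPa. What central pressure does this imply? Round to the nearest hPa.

ΔP = (V / 6.01)^(1/0.626) = (68/6.01)^1.597.
68/6.01 = 11.314; 11.314^1.597 ≈ 48.21 hPa.
P_c = 1007 − 48.21 = 958.79 ≈ 959 hPa.

959 hPa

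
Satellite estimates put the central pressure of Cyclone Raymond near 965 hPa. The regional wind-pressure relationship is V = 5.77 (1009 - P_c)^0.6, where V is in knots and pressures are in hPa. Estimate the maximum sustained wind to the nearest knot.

56 kt

ΔP = 1009 − 965 = 44 hPa.
44^0.6 ≈ 9.684.
V ≈ 5.77 × 9.684 ≈ 55.9 kt.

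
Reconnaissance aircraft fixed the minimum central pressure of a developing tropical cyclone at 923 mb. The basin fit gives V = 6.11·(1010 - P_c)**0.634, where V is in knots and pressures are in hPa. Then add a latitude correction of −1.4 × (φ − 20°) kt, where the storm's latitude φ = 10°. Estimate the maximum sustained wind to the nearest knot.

ΔP = 1010 − 923 = 87 mb.
87^0.634 ≈ 16.969.
V ≈ 6.11 × 16.969 ≈ 103.7 kt.
Latitude correction: −1.4 × (10 − 20) = 14 kt.
Corrected V ≈ 117.7 kt → 118 kt.

118 kt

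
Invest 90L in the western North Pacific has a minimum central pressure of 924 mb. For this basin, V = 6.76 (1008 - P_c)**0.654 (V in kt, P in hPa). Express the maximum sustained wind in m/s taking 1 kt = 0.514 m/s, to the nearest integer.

ΔP = 1008 − 924 = 84 mb.
V ≈ 6.76 × 84^0.654 = 6.76 × 18.133 ≈ 122.582 kt.
122.582 × 0.514 ≈ 63.01 m/s → 63 m/s.

63 m/s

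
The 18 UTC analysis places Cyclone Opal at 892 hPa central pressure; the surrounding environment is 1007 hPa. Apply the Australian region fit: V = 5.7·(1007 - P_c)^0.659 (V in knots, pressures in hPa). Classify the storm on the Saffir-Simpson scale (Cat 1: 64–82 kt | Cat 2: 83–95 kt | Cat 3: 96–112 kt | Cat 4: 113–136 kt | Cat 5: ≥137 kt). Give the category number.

4

ΔP = 1007 − 892 = 115 hPa.
V ≈ 5.7 × 115^0.659 = 5.7 × 22.80 ≈ 130 kt.
130 kt falls in the Category 4 band.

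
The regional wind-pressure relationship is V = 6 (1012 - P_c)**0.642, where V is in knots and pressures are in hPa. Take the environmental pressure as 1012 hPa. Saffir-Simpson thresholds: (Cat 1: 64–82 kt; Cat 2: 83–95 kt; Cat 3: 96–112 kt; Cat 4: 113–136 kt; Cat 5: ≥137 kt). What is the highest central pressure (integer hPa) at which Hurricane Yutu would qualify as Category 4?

Category 4 begins at V = 113 kt.
Required ΔP = (113/6)^(1/0.642) = 18.833^1.558 ≈ 96.80 hPa.
P_c ≤ 1012 − 96.80 = 915.20, so the highest integer P_c is 915 hPa.

915 hPa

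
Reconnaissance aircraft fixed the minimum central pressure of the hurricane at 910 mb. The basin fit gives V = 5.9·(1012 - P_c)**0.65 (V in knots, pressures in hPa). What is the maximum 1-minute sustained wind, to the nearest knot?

ΔP = 1012 − 910 = 102 mb.
102^0.65 ≈ 20.211.
V ≈ 5.9 × 20.211 ≈ 119.2 kt.

119 kt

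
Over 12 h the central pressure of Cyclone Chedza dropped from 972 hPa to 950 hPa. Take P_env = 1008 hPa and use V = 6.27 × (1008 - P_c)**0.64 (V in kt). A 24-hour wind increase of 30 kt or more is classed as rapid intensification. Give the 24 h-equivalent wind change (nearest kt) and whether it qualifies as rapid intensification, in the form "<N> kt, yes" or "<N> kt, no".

44 kt, yes

V₁: ΔP = 36, V ≈ 6.27 × 36^0.64 ≈ 62.13 kt.
V₂: ΔP = 58, V ≈ 6.27 × 58^0.64 ≈ 84.31 kt.
ΔV over 12 h = 22.18 kt → 24 h equivalent = 22.18 × 24/12 ≈ 44.36 kt.
44 kt ≥ 30 kt ⇒ rapid intensification.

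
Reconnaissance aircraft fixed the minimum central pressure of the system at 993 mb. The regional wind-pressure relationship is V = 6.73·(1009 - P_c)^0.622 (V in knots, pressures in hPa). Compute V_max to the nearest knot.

38 kt

ΔP = 1009 − 993 = 16 mb.
16^0.622 ≈ 5.610.
V ≈ 6.73 × 5.610 ≈ 37.8 kt.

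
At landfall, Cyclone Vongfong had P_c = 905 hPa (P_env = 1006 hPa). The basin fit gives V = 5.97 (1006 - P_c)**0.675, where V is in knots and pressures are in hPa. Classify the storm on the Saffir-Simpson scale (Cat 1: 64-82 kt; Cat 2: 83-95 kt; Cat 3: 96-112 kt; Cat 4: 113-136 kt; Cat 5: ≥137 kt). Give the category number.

ΔP = 1006 − 905 = 101 hPa.
V ≈ 5.97 × 101^0.675 = 5.97 × 22.54 ≈ 135 kt.
135 kt falls in the Category 4 band.

4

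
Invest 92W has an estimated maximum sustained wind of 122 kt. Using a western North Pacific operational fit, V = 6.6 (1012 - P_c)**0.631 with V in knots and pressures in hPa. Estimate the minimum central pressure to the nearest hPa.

ΔP = (V / 6.6)^(1/0.631) = (122/6.6)^1.585.
122/6.6 = 18.485; 18.485^1.585 ≈ 101.77 hPa.
P_c = 1012 − 101.77 = 910.23 ≈ 910 hPa.

910 hPa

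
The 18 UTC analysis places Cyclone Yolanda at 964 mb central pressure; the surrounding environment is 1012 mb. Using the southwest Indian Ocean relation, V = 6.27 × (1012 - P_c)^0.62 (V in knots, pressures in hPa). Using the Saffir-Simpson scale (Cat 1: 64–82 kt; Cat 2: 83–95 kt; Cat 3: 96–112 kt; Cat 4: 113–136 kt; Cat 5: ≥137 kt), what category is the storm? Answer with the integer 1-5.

1

ΔP = 1012 − 964 = 48 mb.
V ≈ 6.27 × 48^0.62 = 6.27 × 11.02 ≈ 69 kt.
69 kt falls in the Category 1 band.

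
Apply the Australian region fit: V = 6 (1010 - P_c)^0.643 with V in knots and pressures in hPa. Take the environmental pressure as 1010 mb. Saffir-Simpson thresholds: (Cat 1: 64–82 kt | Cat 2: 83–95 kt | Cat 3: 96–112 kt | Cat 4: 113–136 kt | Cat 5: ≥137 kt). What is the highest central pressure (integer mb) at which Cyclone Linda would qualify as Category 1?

Category 1 begins at V = 64 kt.
Required ΔP = (64/6)^(1/0.643) = 10.667^1.555 ≈ 39.70 mb.
P_c ≤ 1010 − 39.70 = 970.30, so the highest integer P_c is 970 mb.

970 mb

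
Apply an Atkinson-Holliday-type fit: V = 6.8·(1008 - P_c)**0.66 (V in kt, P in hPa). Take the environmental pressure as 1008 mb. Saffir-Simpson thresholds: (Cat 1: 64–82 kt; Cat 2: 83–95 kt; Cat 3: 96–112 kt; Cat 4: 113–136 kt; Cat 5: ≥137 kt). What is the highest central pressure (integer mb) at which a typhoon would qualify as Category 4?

937 mb

Category 4 begins at V = 113 kt.
Required ΔP = (113/6.8)^(1/0.66) = 16.618^1.515 ≈ 70.69 mb.
P_c ≤ 1008 − 70.69 = 937.31, so the highest integer P_c is 937 mb.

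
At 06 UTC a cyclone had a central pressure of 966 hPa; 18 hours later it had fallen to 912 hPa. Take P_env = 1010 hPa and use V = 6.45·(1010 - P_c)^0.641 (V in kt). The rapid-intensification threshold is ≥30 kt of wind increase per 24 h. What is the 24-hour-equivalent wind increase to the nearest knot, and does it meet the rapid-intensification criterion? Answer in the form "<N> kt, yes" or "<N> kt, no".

65 kt, yes

V₁: ΔP = 44, V ≈ 6.45 × 44^0.641 ≈ 72.95 kt.
V₂: ΔP = 98, V ≈ 6.45 × 98^0.641 ≈ 121.88 kt.
ΔV over 18 h = 48.93 kt → 24 h equivalent = 48.93 × 24/18 ≈ 65.24 kt.
65 kt ≥ 30 kt ⇒ rapid intensification.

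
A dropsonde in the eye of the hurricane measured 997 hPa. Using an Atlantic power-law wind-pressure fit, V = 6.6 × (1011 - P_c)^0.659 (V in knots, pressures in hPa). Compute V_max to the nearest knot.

ΔP = 1011 − 997 = 14 hPa.
14^0.659 ≈ 5.692.
V ≈ 6.6 × 5.692 ≈ 37.6 kt.

38 kt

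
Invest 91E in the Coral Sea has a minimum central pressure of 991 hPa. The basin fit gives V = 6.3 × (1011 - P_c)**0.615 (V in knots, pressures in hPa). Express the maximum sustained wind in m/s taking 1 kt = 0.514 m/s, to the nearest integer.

ΔP = 1011 − 991 = 20 hPa.
V ≈ 6.3 × 20^0.615 = 6.3 × 6.312 ≈ 39.763 kt.
39.763 × 0.514 ≈ 20.44 m/s → 20 m/s.

20 m/s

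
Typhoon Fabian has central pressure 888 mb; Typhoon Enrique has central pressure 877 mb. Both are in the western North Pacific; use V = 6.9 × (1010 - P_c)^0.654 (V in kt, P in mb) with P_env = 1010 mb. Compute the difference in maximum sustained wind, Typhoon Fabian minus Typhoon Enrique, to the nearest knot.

Typhoon Fabian: ΔP = 122; V ≈ 6.9 × 122^0.654 ≈ 159.71 kt.
Typhoon Enrique: ΔP = 133; V ≈ 6.9 × 133^0.654 ≈ 168.98 kt.
Difference ≈ 159.71 − 168.98 = -9.27 → -9 kt.

-9 kt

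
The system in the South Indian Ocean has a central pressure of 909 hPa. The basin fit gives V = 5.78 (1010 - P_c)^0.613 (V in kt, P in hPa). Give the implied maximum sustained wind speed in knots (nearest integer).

ΔP = 1010 − 909 = 101 hPa.
101^0.613 ≈ 16.930.
V ≈ 5.78 × 16.930 ≈ 97.9 kt.

98 kt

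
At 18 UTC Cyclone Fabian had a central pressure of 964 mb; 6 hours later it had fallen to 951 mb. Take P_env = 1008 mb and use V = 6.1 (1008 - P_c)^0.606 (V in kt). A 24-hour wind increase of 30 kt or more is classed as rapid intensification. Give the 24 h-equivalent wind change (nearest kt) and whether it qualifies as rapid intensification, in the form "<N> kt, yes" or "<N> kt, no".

V₁: ΔP = 44, V ≈ 6.1 × 44^0.606 ≈ 60.43 kt.
V₂: ΔP = 57, V ≈ 6.1 × 57^0.606 ≈ 70.70 kt.
ΔV over 6 h = 10.27 kt → 24 h equivalent = 10.27 × 24/6 ≈ 41.08 kt.
41 kt ≥ 30 kt ⇒ rapid intensification.

41 kt, yes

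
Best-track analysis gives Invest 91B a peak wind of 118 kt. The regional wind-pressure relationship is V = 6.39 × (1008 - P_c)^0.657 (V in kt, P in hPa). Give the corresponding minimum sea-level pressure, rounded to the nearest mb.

923 mb

ΔP = (V / 6.39)^(1/0.657) = (118/6.39)^1.522.
118/6.39 = 18.466; 18.466^1.522 ≈ 84.63 mb.
P_c = 1008 − 84.63 = 923.37 ≈ 923 mb.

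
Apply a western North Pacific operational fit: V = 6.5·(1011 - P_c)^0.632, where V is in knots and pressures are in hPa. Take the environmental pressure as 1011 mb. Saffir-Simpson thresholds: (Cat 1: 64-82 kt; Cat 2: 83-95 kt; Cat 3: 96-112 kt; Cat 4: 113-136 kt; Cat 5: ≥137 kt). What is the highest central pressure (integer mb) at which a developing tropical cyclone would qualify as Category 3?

Category 3 begins at V = 96 kt.
Required ΔP = (96/6.5)^(1/0.632) = 14.769^1.582 ≈ 70.84 mb.
P_c ≤ 1011 − 70.84 = 940.16, so the highest integer P_c is 940 mb.

940 mb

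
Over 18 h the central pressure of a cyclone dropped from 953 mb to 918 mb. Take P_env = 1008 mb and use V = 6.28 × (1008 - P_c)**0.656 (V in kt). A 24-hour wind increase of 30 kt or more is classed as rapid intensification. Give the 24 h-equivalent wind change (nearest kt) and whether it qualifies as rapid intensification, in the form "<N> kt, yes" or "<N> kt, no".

44 kt, yes

V₁: ΔP = 55, V ≈ 6.28 × 55^0.656 ≈ 87.02 kt.
V₂: ΔP = 90, V ≈ 6.28 × 90^0.656 ≈ 120.21 kt.
ΔV over 18 h = 33.19 kt → 24 h equivalent = 33.19 × 24/18 ≈ 44.25 kt.
44 kt ≥ 30 kt ⇒ rapid intensification.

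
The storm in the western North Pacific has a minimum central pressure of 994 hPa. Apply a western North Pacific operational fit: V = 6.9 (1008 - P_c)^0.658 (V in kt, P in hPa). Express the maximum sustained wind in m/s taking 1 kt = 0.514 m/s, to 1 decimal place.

ΔP = 1008 − 994 = 14 hPa.
V ≈ 6.9 × 14^0.658 = 6.9 × 5.677 ≈ 39.174 kt.
39.174 × 0.514 ≈ 20.14 m/s → 20.1 m/s.

20.1 m/s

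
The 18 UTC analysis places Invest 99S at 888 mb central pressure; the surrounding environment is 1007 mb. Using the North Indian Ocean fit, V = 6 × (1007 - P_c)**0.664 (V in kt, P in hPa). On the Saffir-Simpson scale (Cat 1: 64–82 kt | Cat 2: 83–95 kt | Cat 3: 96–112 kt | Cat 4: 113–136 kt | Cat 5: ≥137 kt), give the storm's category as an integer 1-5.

ΔP = 1007 − 888 = 119 mb.
V ≈ 6 × 119^0.664 = 6 × 23.89 ≈ 143 kt.
143 kt falls in the Category 5 band.

5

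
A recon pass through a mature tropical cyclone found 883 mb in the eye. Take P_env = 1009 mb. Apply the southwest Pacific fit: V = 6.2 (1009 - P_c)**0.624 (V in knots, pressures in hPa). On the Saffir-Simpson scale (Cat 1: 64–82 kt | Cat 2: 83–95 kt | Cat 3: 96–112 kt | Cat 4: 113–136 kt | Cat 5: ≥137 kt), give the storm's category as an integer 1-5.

ΔP = 1009 − 883 = 126 mb.
V ≈ 6.2 × 126^0.624 = 6.2 × 20.45 ≈ 127 kt.
127 kt falls in the Category 4 band.

4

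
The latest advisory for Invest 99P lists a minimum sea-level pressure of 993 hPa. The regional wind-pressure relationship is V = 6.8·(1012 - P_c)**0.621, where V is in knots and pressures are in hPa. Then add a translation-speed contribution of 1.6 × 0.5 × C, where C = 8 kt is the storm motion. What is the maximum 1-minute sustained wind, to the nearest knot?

ΔP = 1012 − 993 = 19 hPa.
19^0.621 ≈ 6.225.
V ≈ 6.8 × 6.225 ≈ 42.3 kt.
Translation term: 1.6 × 0.5 × 8 = 6.4 kt.
Corrected V ≈ 48.7 kt → 49 kt.

49 kt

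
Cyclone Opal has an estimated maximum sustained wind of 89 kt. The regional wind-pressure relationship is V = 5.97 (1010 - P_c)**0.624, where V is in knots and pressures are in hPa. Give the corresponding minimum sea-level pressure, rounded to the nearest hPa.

ΔP = (V / 5.97)^(1/0.624) = (89/5.97)^1.603.
89/5.97 = 14.908; 14.908^1.603 ≈ 75.94 hPa.
P_c = 1010 − 75.94 = 934.06 ≈ 934 hPa.

934 hPa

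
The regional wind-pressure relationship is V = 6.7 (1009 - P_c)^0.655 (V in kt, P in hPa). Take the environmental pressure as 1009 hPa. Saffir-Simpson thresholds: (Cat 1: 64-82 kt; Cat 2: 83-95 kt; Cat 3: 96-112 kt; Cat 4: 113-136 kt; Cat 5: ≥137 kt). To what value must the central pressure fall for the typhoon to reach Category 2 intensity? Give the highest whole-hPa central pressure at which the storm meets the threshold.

962 hPa

Category 2 begins at V = 83 kt.
Required ΔP = (83/6.7)^(1/0.655) = 12.388^1.527 ≈ 46.63 hPa.
P_c ≤ 1009 − 46.63 = 962.37, so the highest integer P_c is 962 hPa.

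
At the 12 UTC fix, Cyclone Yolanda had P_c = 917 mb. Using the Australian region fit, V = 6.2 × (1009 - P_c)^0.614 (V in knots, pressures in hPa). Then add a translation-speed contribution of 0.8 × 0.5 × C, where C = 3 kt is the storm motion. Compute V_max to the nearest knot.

101 kt

ΔP = 1009 − 917 = 92 mb.
92^0.614 ≈ 16.061.
V ≈ 6.2 × 16.061 ≈ 99.6 kt.
Translation term: 0.8 × 0.5 × 3 = 1.2 kt.
Corrected V ≈ 100.8 kt → 101 kt.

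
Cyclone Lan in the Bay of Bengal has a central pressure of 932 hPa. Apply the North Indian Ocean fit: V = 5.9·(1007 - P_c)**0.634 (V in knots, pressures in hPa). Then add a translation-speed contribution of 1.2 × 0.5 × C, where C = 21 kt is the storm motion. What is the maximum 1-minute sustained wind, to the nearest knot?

ΔP = 1007 − 932 = 75 hPa.
75^0.634 ≈ 15.445.
V ≈ 5.9 × 15.445 ≈ 91.1 kt.
Translation term: 1.2 × 0.5 × 21 = 12.6 kt.
Corrected V ≈ 103.7 kt → 104 kt.

104 kt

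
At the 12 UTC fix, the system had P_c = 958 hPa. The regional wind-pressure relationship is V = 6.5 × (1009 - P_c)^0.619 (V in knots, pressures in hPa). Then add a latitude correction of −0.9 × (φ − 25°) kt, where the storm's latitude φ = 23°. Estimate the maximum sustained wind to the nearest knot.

76 kt

ΔP = 1009 − 958 = 51 hPa.
51^0.619 ≈ 11.402.
V ≈ 6.5 × 11.402 ≈ 74.1 kt.
Latitude correction: −0.9 × (23 − 25) = 1.8 kt.
Corrected V ≈ 75.9 kt → 76 kt.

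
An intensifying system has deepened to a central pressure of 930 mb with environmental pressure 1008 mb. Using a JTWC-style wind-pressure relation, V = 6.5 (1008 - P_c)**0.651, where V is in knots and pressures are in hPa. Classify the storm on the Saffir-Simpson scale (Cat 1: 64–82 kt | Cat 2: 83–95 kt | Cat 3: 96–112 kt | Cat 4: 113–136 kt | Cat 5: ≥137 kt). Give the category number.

ΔP = 1008 − 930 = 78 mb.
V ≈ 6.5 × 78^0.651 = 6.5 × 17.05 ≈ 111 kt.
111 kt falls in the Category 3 band.

3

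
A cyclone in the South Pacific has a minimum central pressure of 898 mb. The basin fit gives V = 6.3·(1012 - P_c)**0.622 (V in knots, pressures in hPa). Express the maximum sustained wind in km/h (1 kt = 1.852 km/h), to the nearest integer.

ΔP = 1012 − 898 = 114 mb.
V ≈ 6.3 × 114^0.622 = 6.3 × 19.028 ≈ 119.877 kt.
119.877 × 1.852 ≈ 222.01 km/h → 222 km/h.

222 km/h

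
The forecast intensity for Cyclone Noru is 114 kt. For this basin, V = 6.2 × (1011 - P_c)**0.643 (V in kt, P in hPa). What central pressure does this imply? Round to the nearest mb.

918 mb

ΔP = (V / 6.2)^(1/0.643) = (114/6.2)^1.555.
114/6.2 = 18.387; 18.387^1.555 ≈ 92.59 mb.
P_c = 1011 − 92.59 = 918.41 ≈ 918 mb.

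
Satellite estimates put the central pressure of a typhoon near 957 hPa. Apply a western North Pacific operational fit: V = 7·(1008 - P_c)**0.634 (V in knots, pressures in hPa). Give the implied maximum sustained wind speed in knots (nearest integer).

85 kt

ΔP = 1008 − 957 = 51 hPa.
51^0.634 ≈ 12.095.
V ≈ 7 × 12.095 ≈ 84.7 kt.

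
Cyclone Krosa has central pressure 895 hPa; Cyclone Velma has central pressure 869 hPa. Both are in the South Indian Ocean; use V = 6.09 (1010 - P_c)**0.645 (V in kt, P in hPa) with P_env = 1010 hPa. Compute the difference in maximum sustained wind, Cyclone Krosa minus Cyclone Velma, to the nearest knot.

-18 kt

Cyclone Krosa: ΔP = 115; V ≈ 6.09 × 115^0.645 ≈ 129.95 kt.
Cyclone Velma: ΔP = 141; V ≈ 6.09 × 141^0.645 ≈ 148.21 kt.
Difference ≈ 129.95 − 148.21 = -18.26 → -18 kt.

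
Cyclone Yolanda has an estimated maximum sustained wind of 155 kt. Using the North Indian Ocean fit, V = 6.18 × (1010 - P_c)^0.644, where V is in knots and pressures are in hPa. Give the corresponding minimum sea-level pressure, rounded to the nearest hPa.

861 hPa

ΔP = (V / 6.18)^(1/0.644) = (155/6.18)^1.553.
155/6.18 = 25.081; 25.081^1.553 ≈ 148.90 hPa.
P_c = 1010 − 148.90 = 861.10 ≈ 861 hPa.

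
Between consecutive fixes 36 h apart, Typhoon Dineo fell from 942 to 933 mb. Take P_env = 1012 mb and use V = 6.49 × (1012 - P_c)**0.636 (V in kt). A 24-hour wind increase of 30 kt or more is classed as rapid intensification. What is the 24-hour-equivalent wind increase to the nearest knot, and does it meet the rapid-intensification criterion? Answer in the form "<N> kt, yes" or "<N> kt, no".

V₁: ΔP = 70, V ≈ 6.49 × 70^0.636 ≈ 96.77 kt.
V₂: ΔP = 79, V ≈ 6.49 × 79^0.636 ≈ 104.50 kt.
ΔV over 36 h = 7.73 kt → 24 h equivalent = 7.73 × 24/36 ≈ 5.15 kt.
5 kt < 30 kt ⇒ not rapid intensification.

5 kt, no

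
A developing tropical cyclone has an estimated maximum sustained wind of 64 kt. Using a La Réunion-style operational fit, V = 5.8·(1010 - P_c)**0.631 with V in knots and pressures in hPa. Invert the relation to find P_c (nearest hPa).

ΔP = (V / 5.8)^(1/0.631) = (64/5.8)^1.585.
64/5.8 = 11.034; 11.034^1.585 ≈ 44.93 hPa.
P_c = 1010 − 44.93 = 965.07 ≈ 965 hPa.

965 hPa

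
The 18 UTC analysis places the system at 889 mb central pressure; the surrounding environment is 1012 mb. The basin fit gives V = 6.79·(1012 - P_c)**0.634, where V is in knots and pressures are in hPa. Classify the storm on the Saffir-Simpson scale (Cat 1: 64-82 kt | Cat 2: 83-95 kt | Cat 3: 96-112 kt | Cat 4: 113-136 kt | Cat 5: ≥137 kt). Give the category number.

ΔP = 1012 − 889 = 123 mb.
V ≈ 6.79 × 123^0.634 = 6.79 × 21.13 ≈ 144 kt.
144 kt falls in the Category 5 band.

5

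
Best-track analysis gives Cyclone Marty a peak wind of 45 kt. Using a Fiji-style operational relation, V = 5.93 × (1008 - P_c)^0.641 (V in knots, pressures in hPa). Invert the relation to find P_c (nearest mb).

984 mb

ΔP = (V / 5.93)^(1/0.641) = (45/5.93)^1.560.
45/5.93 = 7.589; 7.589^1.560 ≈ 23.61 mb.
P_c = 1008 − 23.61 = 984.39 ≈ 984 mb.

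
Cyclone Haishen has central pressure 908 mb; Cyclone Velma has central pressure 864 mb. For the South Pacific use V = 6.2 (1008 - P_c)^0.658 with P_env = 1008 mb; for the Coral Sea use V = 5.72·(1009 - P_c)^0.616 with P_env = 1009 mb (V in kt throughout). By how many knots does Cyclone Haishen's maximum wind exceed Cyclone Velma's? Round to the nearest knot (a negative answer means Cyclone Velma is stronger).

6 kt

Cyclone Haishen: ΔP = 100; V ≈ 6.2 × 100^0.658 ≈ 128.35 kt.
Cyclone Velma: ΔP = 145; V ≈ 5.72 × 145^0.616 ≈ 122.69 kt.
Difference ≈ 128.35 − 122.69 = 5.66 → 6 kt.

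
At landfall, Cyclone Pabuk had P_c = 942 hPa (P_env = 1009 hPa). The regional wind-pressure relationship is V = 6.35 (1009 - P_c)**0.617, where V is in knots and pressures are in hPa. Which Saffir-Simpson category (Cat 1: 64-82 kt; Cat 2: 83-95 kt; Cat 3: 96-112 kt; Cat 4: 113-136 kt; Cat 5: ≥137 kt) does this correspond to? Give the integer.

2

ΔP = 1009 − 942 = 67 hPa.
V ≈ 6.35 × 67^0.617 = 6.35 × 13.39 ≈ 85 kt.
85 kt falls in the Category 2 band.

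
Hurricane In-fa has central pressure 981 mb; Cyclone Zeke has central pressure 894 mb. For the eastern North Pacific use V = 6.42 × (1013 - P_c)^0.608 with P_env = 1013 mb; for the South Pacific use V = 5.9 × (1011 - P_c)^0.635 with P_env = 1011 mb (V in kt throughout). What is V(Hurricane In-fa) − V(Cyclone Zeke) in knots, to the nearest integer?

Hurricane In-fa: ΔP = 32; V ≈ 6.42 × 32^0.608 ≈ 52.80 kt.
Cyclone Zeke: ΔP = 117; V ≈ 5.9 × 117^0.635 ≈ 121.38 kt.
Difference ≈ 52.80 − 121.38 = -68.58 → -69 kt.

-69 kt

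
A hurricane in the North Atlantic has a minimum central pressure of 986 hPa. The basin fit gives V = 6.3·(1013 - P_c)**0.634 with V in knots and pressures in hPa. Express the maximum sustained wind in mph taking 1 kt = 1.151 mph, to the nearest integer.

ΔP = 1013 − 986 = 27 hPa.
V ≈ 6.3 × 27^0.634 = 6.3 × 8.081 ≈ 50.913 kt.
50.913 × 1.151 ≈ 58.60 mph → 59 mph.

59 mph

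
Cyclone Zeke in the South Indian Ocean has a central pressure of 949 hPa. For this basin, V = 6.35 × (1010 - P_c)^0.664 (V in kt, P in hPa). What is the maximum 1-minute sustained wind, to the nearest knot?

97 kt

ΔP = 1010 − 949 = 61 hPa.
61^0.664 ≈ 15.327.
V ≈ 6.35 × 15.327 ≈ 97.3 kt.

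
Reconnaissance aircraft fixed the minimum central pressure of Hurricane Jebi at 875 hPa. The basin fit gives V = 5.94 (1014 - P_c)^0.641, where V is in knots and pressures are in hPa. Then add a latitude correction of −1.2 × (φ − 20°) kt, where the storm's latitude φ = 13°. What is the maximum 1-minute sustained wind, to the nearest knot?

ΔP = 1014 − 875 = 139 hPa.
139^0.641 ≈ 23.641.
V ≈ 5.94 × 23.641 ≈ 140.4 kt.
Latitude correction: −1.2 × (13 − 20) = 8.4 kt.
Corrected V ≈ 148.8 kt → 149 kt.

149 kt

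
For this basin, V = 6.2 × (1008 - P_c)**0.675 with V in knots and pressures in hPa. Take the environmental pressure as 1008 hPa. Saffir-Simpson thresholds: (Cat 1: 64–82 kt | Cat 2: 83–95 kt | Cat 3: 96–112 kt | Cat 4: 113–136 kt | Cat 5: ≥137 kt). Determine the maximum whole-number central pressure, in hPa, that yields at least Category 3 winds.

Category 3 begins at V = 96 kt.
Required ΔP = (96/6.2)^(1/0.675) = 15.484^1.481 ≈ 57.91 hPa.
P_c ≤ 1008 − 57.91 = 950.09, so the highest integer P_c is 950 hPa.

950 hPa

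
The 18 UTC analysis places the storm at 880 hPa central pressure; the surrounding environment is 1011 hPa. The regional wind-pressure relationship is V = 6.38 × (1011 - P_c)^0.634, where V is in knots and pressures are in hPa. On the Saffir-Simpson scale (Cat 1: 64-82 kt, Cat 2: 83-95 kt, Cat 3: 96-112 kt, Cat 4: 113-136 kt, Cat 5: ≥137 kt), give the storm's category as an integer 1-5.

5

ΔP = 1011 − 880 = 131 hPa.
V ≈ 6.38 × 131^0.634 = 6.38 × 22.00 ≈ 140 kt.
140 kt falls in the Category 5 band.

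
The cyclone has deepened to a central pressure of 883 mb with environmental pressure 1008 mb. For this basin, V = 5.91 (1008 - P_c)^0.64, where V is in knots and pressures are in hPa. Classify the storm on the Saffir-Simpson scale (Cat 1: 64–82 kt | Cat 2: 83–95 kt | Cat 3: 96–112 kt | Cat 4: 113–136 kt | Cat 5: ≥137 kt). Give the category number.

4

ΔP = 1008 − 883 = 125 mb.
V ≈ 5.91 × 125^0.64 = 5.91 × 21.98 ≈ 130 kt.
130 kt falls in the Category 4 band.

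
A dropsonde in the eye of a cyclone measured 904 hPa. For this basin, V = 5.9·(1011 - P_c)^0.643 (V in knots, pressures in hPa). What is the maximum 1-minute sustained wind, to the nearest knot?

ΔP = 1011 − 904 = 107 hPa.
107^0.643 ≈ 20.179.
V ≈ 5.9 × 20.179 ≈ 119.1 kt.

119 kt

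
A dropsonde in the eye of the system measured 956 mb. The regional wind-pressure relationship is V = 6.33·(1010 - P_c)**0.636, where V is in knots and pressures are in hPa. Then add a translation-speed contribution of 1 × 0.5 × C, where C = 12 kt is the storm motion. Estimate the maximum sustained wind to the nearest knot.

86 kt

ΔP = 1010 − 956 = 54 mb.
54^0.636 ≈ 12.642.
V ≈ 6.33 × 12.642 ≈ 80.0 kt.
Translation term: 1 × 0.5 × 12 = 6 kt.
Corrected V ≈ 86 kt → 86 kt.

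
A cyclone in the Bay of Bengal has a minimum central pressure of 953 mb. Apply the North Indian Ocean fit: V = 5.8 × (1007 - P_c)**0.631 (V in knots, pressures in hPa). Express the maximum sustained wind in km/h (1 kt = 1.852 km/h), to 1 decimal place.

ΔP = 1007 − 953 = 54 mb.
V ≈ 5.8 × 54^0.631 = 5.8 × 12.392 ≈ 71.873 kt.
71.873 × 1.852 ≈ 133.11 km/h → 133.1 km/h.

133.1 km/h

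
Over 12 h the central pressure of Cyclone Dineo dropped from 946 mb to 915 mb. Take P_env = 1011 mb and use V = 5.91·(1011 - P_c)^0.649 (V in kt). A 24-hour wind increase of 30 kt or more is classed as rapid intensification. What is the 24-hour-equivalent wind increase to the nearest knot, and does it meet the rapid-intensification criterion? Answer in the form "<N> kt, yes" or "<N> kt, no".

V₁: ΔP = 65, V ≈ 5.91 × 65^0.649 ≈ 88.75 kt.
V₂: ΔP = 96, V ≈ 5.91 × 96^0.649 ≈ 114.31 kt.
ΔV over 12 h = 25.56 kt → 24 h equivalent = 25.56 × 24/12 ≈ 51.12 kt.
51 kt ≥ 30 kt ⇒ rapid intensification.

51 kt, yes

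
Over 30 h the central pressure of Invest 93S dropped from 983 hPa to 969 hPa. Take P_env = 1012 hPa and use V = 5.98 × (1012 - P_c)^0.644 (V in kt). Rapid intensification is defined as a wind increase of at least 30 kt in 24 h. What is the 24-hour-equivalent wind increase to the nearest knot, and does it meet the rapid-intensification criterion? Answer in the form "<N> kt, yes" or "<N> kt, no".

12 kt, no

V₁: ΔP = 29, V ≈ 5.98 × 29^0.644 ≈ 52.30 kt.
V₂: ΔP = 43, V ≈ 5.98 × 43^0.644 ≈ 67.40 kt.
ΔV over 30 h = 15.10 kt → 24 h equivalent = 15.10 × 24/30 ≈ 12.08 kt.
12 kt < 30 kt ⇒ not rapid intensification.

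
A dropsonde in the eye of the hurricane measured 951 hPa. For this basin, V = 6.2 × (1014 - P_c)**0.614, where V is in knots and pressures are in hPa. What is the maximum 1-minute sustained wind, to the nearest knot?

79 kt

ΔP = 1014 − 951 = 63 hPa.
63^0.614 ≈ 12.729.
V ≈ 6.2 × 12.729 ≈ 78.9 kt.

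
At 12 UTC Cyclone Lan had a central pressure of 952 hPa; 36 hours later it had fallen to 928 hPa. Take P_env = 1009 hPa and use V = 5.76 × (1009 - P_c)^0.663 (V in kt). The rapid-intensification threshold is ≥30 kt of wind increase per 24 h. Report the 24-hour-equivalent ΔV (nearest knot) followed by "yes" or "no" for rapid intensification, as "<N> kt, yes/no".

15 kt, no

V₁: ΔP = 57, V ≈ 5.76 × 57^0.663 ≈ 84.06 kt.
V₂: ΔP = 81, V ≈ 5.76 × 81^0.663 ≈ 106.11 kt.
ΔV over 36 h = 22.05 kt → 24 h equivalent = 22.05 × 24/36 ≈ 14.70 kt.
15 kt < 30 kt ⇒ not rapid intensification.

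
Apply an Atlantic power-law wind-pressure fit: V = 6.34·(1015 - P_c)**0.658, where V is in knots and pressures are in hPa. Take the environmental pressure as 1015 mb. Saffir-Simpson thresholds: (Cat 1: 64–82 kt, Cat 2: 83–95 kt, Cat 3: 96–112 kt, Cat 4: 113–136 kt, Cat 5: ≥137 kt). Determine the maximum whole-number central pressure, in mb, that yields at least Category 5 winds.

Category 5 begins at V = 137 kt.
Required ΔP = (137/6.34)^(1/0.658) = 21.609^1.520 ≈ 106.74 mb.
P_c ≤ 1015 − 106.74 = 908.26, so the highest integer P_c is 908 mb.

908 mb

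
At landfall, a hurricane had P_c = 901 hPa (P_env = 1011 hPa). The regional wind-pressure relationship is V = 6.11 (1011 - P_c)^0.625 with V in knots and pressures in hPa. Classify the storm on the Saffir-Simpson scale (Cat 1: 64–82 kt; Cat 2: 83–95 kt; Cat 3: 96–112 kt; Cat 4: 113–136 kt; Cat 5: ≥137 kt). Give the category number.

4

ΔP = 1011 − 901 = 110 hPa.
V ≈ 6.11 × 110^0.625 = 6.11 × 18.87 ≈ 115 kt.
115 kt falls in the Category 4 band.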